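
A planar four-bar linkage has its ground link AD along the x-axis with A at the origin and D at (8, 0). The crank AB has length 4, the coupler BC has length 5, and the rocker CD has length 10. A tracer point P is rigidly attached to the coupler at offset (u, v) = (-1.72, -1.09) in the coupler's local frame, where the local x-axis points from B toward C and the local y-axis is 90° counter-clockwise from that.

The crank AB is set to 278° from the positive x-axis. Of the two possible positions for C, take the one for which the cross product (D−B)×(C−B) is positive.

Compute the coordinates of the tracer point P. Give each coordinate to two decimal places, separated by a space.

2.37 -4.88

A=(0,0), D=(8.00,0)
B = A + 4.00·(cos278°, sin278°) = (0.5567, -3.9611)
|BD| = 8.4317
circle(B,5.00) ∩ circle(D,10.00): a=-0.2317, h=4.9946
  candidates: C₊=(-1.9942,0.3392) cross=42.113; C₋=(2.6986,-8.4791) cross=-42.113
  mode + wants cross > 0 → take C=(-1.9942,0.3392) (cross=42.113)
ex = (C−B)/|BC| = (-0.5102,0.8601); ey = (-0.8601,-0.5102)
P = B + -1.72·ex + -1.09·ey = (2.3717,-4.8843)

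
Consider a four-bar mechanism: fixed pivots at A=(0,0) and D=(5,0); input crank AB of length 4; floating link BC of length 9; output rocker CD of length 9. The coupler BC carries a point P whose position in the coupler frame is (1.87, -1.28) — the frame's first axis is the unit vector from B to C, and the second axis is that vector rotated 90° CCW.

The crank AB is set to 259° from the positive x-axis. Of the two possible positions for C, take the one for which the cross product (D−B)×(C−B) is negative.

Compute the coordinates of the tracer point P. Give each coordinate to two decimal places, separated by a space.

0.11 -6.02

A=(0,0), D=(5.00,0)
B = A + 4.00·(cos259°, sin259°) = (-0.7632, -3.9265)
|BD| = 6.9737
circle(B,9.00) ∩ circle(D,9.00): a=3.4868, h=8.2971
  candidates: C₊=(-2.5533,4.8937) cross=57.861; C₋=(6.7900,-8.8202) cross=-57.861
  mode - wants cross < 0 → take C=(6.7900,-8.8202) (cross=-57.861)
ex = (C−B)/|BC| = (0.8393,-0.5437); ey = (0.5437,0.8393)
P = B + 1.87·ex + -1.28·ey = (0.1102,-6.0175)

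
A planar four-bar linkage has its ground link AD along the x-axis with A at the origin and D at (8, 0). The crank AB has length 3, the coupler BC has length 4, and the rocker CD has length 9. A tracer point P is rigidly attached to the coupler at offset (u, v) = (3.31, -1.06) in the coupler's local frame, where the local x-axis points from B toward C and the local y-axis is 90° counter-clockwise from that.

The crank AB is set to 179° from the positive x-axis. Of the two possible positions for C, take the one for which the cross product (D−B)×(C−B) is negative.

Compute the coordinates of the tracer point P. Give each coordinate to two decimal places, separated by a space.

A=(0,0), D=(8.00,0)
B = A + 3.00·(cos179°, sin179°) = (-2.9995, 0.0524)
|BD| = 10.9997
circle(B,4.00) ∩ circle(D,9.00): a=2.5452, h=3.0858
  candidates: C₊=(-0.4397,3.1260) cross=33.942; C₋=(-0.4691,-3.0455) cross=-33.942
  mode - wants cross < 0 → take C=(-0.4691,-3.0455) (cross=-33.942)
ex = (C−B)/|BC| = (0.6326,-0.7745); ey = (0.7745,0.6326)
P = B + 3.31·ex + -1.06·ey = (-1.7265,-3.1817)

-1.73 -3.18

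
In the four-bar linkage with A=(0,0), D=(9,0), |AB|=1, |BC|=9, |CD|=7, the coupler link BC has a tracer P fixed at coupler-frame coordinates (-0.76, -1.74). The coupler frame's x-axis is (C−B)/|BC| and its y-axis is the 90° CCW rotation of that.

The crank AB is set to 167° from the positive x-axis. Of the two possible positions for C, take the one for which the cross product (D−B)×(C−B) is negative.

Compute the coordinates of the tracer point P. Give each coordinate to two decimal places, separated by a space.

-2.73 -0.49

A=(0,0), D=(9.00,0)
B = A + 1.00·(cos167°, sin167°) = (-0.9744, 0.2250)
|BD| = 9.9769
circle(B,9.00) ∩ circle(D,7.00): a=6.5922, h=6.1273
  candidates: C₊=(5.7543,6.2020) cross=61.131; C₋=(5.4780,-6.0494) cross=-61.131
  mode - wants cross < 0 → take C=(5.4780,-6.0494) (cross=-61.131)
ex = (C−B)/|BC| = (0.7169,-0.6971); ey = (0.6971,0.7169)
P = B + -0.76·ex + -1.74·ey = (-2.7323,-0.4927)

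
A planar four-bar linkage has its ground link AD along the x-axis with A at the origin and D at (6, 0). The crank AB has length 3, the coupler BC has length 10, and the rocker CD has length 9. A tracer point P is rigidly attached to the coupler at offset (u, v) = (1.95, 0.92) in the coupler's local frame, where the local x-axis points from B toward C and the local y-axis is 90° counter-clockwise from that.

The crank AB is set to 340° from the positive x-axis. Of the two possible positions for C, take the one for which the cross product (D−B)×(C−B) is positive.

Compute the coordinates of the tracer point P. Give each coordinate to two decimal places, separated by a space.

A=(0,0), D=(6.00,0)
B = A + 3.00·(cos340°, sin340°) = (2.8191, -1.0261)
|BD| = 3.3423
circle(B,10.00) ∩ circle(D,9.00): a=4.5135, h=8.9235
  candidates: C₊=(4.3752,8.8521) cross=29.825; C₋=(9.8541,-8.1330) cross=-29.825
  mode + wants cross > 0 → take C=(4.3752,8.8521) (cross=29.825)
ex = (C−B)/|BC| = (0.1556,0.9878); ey = (-0.9878,0.1556)
P = B + 1.95·ex + 0.92·ey = (2.2137,1.0433)

2.21 1.04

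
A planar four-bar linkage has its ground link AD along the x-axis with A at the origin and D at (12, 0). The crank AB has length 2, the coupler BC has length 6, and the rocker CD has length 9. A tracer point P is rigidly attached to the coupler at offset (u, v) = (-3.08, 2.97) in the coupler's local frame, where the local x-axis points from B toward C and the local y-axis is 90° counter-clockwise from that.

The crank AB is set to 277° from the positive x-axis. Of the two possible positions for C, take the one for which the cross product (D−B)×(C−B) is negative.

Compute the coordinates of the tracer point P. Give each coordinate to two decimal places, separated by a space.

A=(0,0), D=(12.00,0)
B = A + 2.00·(cos277°, sin277°) = (0.2437, -1.9851)
|BD| = 11.9227
circle(B,6.00) ∩ circle(D,9.00): a=4.0742, h=4.4047
  candidates: C₊=(3.5277,3.0364) cross=52.515; C₋=(4.9944,-5.6499) cross=-52.515
  mode - wants cross < 0 → take C=(4.9944,-5.6499) (cross=-52.515)
ex = (C−B)/|BC| = (0.7918,-0.6108); ey = (0.6108,0.7918)
P = B + -3.08·ex + 2.97·ey = (-0.3808,2.2478)

-0.38 2.25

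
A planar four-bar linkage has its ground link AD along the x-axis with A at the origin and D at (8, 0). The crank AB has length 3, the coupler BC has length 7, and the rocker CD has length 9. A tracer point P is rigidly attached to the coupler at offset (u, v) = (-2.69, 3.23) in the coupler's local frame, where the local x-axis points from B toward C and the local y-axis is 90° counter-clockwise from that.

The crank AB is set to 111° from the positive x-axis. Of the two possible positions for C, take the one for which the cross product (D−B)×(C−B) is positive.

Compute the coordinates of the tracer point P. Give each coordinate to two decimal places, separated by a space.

A=(0,0), D=(8.00,0)
B = A + 3.00·(cos111°, sin111°) = (-1.0751, 2.8007)
|BD| = 9.4975
circle(B,7.00) ∩ circle(D,9.00): a=3.0641, h=6.2938
  candidates: C₊=(3.7087,7.9111) cross=59.775; C₋=(-0.0033,-4.1167) cross=-59.775
  mode + wants cross > 0 → take C=(3.7087,7.9111) (cross=59.775)
ex = (C−B)/|BC| = (0.6834,0.7300); ey = (-0.7300,0.6834)
P = B + -2.69·ex + 3.23·ey = (-5.2715,3.0443)

-5.27 3.04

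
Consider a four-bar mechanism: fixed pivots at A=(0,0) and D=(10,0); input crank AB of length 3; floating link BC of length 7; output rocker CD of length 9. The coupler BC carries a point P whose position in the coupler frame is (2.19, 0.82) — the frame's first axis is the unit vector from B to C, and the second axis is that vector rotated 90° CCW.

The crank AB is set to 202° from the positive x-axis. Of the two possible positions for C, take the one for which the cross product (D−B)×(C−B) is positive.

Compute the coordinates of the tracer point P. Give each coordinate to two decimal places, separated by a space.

A=(0,0), D=(10.00,0)
B = A + 3.00·(cos202°, sin202°) = (-2.7816, -1.1238)
|BD| = 12.8309
circle(B,7.00) ∩ circle(D,9.00): a=5.1684, h=4.7209
  candidates: C₊=(1.9535,4.0317) cross=60.574; C₋=(2.7805,-5.3739) cross=-60.574
  mode + wants cross > 0 → take C=(1.9535,4.0317) (cross=60.574)
ex = (C−B)/|BC| = (0.6764,0.7365); ey = (-0.7365,0.6764)
P = B + 2.19·ex + 0.82·ey = (-1.9041,1.0438)

-1.90 1.04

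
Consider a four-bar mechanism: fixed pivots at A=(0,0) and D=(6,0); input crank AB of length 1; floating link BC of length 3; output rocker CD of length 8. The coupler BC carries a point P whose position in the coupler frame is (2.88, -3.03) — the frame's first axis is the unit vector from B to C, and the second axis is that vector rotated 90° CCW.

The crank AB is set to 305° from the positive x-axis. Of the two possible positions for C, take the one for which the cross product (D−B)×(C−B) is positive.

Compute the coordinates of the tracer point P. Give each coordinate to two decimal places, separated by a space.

A=(0,0), D=(6.00,0)
B = A + 1.00·(cos305°, sin305°) = (0.5736, -0.8192)
|BD| = 5.4879
circle(B,3.00) ∩ circle(D,8.00): a=-2.2671, h=1.9648
  candidates: C₊=(-1.9614,0.7852) cross=10.783; C₋=(-1.3748,-3.1003) cross=-10.783
  mode + wants cross > 0 → take C=(-1.9614,0.7852) (cross=10.783)
ex = (C−B)/|BC| = (-0.8450,0.5348); ey = (-0.5348,-0.8450)
P = B + 2.88·ex + -3.03·ey = (-0.2395,3.2814)

-0.24 3.28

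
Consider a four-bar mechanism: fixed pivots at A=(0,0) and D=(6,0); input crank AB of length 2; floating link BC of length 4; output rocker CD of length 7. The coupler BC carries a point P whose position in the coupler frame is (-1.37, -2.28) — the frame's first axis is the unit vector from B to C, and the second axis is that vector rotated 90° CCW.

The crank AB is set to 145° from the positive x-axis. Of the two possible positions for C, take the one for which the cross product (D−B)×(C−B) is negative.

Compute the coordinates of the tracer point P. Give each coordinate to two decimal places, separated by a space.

-4.22 1.79

A=(0,0), D=(6.00,0)
B = A + 2.00·(cos145°, sin145°) = (-1.6383, 1.1472)
|BD| = 7.7240
circle(B,4.00) ∩ circle(D,7.00): a=1.7258, h=3.6086
  candidates: C₊=(0.6043,4.4594) cross=27.872; C₋=(-0.4676,-2.6777) cross=-27.872
  mode - wants cross < 0 → take C=(-0.4676,-2.6777) (cross=-27.872)
ex = (C−B)/|BC| = (0.2927,-0.9562); ey = (0.9562,0.2927)
P = B + -1.37·ex + -2.28·ey = (-4.2194,1.7899)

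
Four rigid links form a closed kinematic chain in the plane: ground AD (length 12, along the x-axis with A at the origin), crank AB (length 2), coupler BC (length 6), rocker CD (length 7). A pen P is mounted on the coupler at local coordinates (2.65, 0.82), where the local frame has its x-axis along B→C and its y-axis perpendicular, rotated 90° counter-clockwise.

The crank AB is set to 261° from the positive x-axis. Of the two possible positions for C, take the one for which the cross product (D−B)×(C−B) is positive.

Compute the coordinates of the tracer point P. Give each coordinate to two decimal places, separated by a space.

1.68 -0.05

A=(0,0), D=(12.00,0)
B = A + 2.00·(cos261°, sin261°) = (-0.3129, -1.9754)
|BD| = 12.4703
circle(B,6.00) ∩ circle(D,7.00): a=5.7139, h=1.8306
  candidates: C₊=(5.0389,0.7372) cross=22.828; C₋=(5.6189,-2.8777) cross=-22.828
  mode + wants cross > 0 → take C=(5.0389,0.7372) (cross=22.828)
ex = (C−B)/|BC| = (0.8920,0.4521); ey = (-0.4521,0.8920)
P = B + 2.65·ex + 0.82·ey = (1.6801,-0.0459)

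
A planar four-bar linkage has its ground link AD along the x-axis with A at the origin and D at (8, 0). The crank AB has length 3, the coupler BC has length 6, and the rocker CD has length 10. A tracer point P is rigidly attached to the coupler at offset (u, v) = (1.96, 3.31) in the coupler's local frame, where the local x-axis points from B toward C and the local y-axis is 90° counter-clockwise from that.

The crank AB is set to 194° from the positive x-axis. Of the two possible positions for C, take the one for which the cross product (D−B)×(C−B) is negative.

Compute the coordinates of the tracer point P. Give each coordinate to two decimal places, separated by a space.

0.93 -0.84

A=(0,0), D=(8.00,0)
B = A + 3.00·(cos194°, sin194°) = (-2.9109, -0.7258)
|BD| = 10.9350
circle(B,6.00) ∩ circle(D,10.00): a=2.5411, h=5.4353
  candidates: C₊=(-0.7361,4.8662) cross=59.435; C₋=(-0.0146,-5.9804) cross=-59.435
  mode - wants cross < 0 → take C=(-0.0146,-5.9804) (cross=-59.435)
ex = (C−B)/|BC| = (0.4827,-0.8758); ey = (0.8758,0.4827)
P = B + 1.96·ex + 3.31·ey = (0.9341,-0.8445)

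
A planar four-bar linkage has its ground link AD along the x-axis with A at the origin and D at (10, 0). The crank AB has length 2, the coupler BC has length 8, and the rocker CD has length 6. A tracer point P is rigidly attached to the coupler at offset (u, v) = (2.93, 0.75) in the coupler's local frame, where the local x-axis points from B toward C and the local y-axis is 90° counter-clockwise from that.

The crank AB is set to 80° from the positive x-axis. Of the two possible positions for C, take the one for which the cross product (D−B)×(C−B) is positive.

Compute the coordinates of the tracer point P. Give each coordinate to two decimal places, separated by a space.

2.65 3.93

A=(0,0), D=(10.00,0)
B = A + 2.00·(cos80°, sin80°) = (0.3473, 1.9696)
|BD| = 9.8516
circle(B,8.00) ∩ circle(D,6.00): a=6.3469, h=4.8700
  candidates: C₊=(7.5397,5.4724) cross=47.977; C₋=(5.5924,-4.0710) cross=-47.977
  mode + wants cross > 0 → take C=(7.5397,5.4724) (cross=47.977)
ex = (C−B)/|BC| = (0.8991,0.4378); ey = (-0.4378,0.8991)
P = B + 2.93·ex + 0.75·ey = (2.6531,3.9268)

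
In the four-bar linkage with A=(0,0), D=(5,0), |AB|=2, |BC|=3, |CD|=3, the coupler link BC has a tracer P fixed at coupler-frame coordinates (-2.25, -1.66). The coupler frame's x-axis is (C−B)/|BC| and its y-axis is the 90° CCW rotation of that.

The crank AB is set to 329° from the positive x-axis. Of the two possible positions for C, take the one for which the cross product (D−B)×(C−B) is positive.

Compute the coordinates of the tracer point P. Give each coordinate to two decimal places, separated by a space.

2.62 -3.68

A=(0,0), D=(5.00,0)
B = A + 2.00·(cos329°, sin329°) = (1.7143, -1.0301)
|BD| = 3.4433
circle(B,3.00) ∩ circle(D,3.00): a=1.7217, h=2.4568
  candidates: C₊=(2.6222,1.8293) cross=8.460; C₋=(4.0921,-2.8593) cross=-8.460
  mode + wants cross > 0 → take C=(2.6222,1.8293) (cross=8.460)
ex = (C−B)/|BC| = (0.3026,0.9531); ey = (-0.9531,0.3026)
P = B + -2.25·ex + -1.66·ey = (2.6156,-3.6769)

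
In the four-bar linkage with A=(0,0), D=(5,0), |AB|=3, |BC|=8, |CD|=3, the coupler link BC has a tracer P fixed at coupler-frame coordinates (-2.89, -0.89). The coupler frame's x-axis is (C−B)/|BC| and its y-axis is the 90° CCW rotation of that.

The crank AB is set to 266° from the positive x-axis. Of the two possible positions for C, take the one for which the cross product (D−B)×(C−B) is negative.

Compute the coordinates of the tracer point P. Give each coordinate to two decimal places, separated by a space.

-2.87 -4.43

A=(0,0), D=(5.00,0)
B = A + 3.00·(cos266°, sin266°) = (-0.2093, -2.9927)
|BD| = 6.0077
circle(B,8.00) ∩ circle(D,3.00): a=7.5813, h=2.5542
  candidates: C₊=(5.0921,2.9986) cross=15.345; C₋=(7.6368,-1.4309) cross=-15.345
  mode - wants cross < 0 → take C=(7.6368,-1.4309) (cross=-15.345)
ex = (C−B)/|BC| = (0.9808,0.1952); ey = (-0.1952,0.9808)
P = B + -2.89·ex + -0.89·ey = (-2.8699,-4.4298)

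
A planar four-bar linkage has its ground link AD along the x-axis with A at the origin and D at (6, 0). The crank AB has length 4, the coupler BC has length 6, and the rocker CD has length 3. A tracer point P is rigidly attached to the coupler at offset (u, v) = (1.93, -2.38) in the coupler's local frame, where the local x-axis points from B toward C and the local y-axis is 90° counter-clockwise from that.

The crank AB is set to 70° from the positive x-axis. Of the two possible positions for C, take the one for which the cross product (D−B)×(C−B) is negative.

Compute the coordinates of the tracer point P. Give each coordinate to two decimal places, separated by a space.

-0.12 1.08

A=(0,0), D=(6.00,0)
B = A + 4.00·(cos70°, sin70°) = (1.3681, 3.7588)
|BD| = 5.9652
circle(B,6.00) ∩ circle(D,3.00): a=5.2457, h=2.9125
  candidates: C₊=(7.2766,2.7148) cross=17.373; C₋=(3.6062,-1.8082) cross=-17.373
  mode - wants cross < 0 → take C=(3.6062,-1.8082) (cross=-17.373)
ex = (C−B)/|BC| = (0.3730,-0.9278); ey = (0.9278,0.3730)
P = B + 1.93·ex + -2.38·ey = (-0.1202,1.0803)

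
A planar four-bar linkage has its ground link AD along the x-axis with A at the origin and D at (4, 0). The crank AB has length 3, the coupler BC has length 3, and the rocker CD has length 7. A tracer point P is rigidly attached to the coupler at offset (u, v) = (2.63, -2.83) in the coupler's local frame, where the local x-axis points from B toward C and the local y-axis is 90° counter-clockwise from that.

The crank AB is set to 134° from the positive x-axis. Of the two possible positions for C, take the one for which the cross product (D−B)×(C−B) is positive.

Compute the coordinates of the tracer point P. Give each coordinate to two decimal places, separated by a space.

1.53 3.54

A=(0,0), D=(4.00,0)
B = A + 3.00·(cos134°, sin134°) = (-2.0840, 2.1580)
|BD| = 6.4554
circle(B,3.00) ∩ circle(D,7.00): a=0.1295, h=2.9972
  candidates: C₊=(-0.9600,4.9395) cross=19.348; C₋=(-2.9639,-0.7100) cross=-19.348
  mode + wants cross > 0 → take C=(-0.9600,4.9395) (cross=19.348)
ex = (C−B)/|BC| = (0.3747,0.9272); ey = (-0.9272,0.3747)
P = B + 2.63·ex + -2.83·ey = (1.5253,3.5361)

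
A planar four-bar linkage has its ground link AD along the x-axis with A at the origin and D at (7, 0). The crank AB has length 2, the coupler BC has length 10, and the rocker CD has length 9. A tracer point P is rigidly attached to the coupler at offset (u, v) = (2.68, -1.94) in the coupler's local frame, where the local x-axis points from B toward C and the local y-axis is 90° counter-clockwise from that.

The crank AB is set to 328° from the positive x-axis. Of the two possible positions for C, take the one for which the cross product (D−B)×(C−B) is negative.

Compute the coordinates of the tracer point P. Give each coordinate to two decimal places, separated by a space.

1.81 -4.37

A=(0,0), D=(7.00,0)
B = A + 2.00·(cos328°, sin328°) = (1.6961, -1.0598)
|BD| = 5.4088
circle(B,10.00) ∩ circle(D,9.00): a=4.4608, h=8.9499
  candidates: C₊=(4.3167,8.5907) cross=48.408; C₋=(7.8241,-8.9622) cross=-48.408
  mode - wants cross < 0 → take C=(7.8241,-8.9622) (cross=-48.408)
ex = (C−B)/|BC| = (0.6128,-0.7902); ey = (0.7902,0.6128)
P = B + 2.68·ex + -1.94·ey = (1.8054,-4.3665)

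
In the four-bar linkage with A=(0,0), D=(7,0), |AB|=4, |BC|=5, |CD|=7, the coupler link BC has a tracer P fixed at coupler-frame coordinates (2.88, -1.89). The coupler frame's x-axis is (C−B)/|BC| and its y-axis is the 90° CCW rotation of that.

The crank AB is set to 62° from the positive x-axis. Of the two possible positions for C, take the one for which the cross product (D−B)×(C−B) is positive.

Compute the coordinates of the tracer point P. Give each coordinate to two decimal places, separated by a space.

5.29 4.04

A=(0,0), D=(7.00,0)
B = A + 4.00·(cos62°, sin62°) = (1.8779, 3.5318)
|BD| = 6.2217
circle(B,5.00) ∩ circle(D,7.00): a=1.1821, h=4.8583
  candidates: C₊=(5.6089,6.8604) cross=30.227; C₋=(0.0933,-1.1389) cross=-30.227
  mode + wants cross > 0 → take C=(5.6089,6.8604) (cross=30.227)
ex = (C−B)/|BC| = (0.7462,0.6657); ey = (-0.6657,0.7462)
P = B + 2.88·ex + -1.89·ey = (5.2852,4.0387)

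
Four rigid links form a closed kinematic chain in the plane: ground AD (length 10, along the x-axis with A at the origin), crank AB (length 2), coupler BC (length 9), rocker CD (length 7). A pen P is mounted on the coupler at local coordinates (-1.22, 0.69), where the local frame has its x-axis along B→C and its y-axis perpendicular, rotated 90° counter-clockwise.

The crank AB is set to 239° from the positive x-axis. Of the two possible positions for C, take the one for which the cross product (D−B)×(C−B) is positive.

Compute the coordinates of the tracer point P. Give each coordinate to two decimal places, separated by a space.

-2.36 -2.15

A=(0,0), D=(10.00,0)
B = A + 2.00·(cos239°, sin239°) = (-1.0301, -1.7143)
|BD| = 11.1625
circle(B,9.00) ∩ circle(D,7.00): a=7.0146, h=5.6387
  candidates: C₊=(5.0353,4.9348) cross=62.942; C₋=(6.7673,-6.2088) cross=-62.942
  mode + wants cross > 0 → take C=(5.0353,4.9348) (cross=62.942)
ex = (C−B)/|BC| = (0.6739,0.7388); ey = (-0.7388,0.6739)
P = B + -1.22·ex + 0.69·ey = (-2.3620,-2.1506)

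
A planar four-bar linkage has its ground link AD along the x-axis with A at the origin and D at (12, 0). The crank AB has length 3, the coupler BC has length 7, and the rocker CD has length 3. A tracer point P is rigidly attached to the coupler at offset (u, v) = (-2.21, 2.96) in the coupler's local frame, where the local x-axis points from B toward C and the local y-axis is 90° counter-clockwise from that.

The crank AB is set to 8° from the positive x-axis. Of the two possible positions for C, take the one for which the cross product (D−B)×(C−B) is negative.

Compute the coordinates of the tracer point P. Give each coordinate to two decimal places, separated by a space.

1.82 3.93

A=(0,0), D=(12.00,0)
B = A + 3.00·(cos8°, sin8°) = (2.9708, 0.4175)
|BD| = 9.0388
circle(B,7.00) ∩ circle(D,3.00): a=6.7321, h=1.9180
  candidates: C₊=(9.7843,2.0226) cross=17.337; C₋=(9.6071,-1.8094) cross=-17.337
  mode - wants cross < 0 → take C=(9.6071,-1.8094) (cross=-17.337)
ex = (C−B)/|BC| = (0.9480,-0.3181); ey = (0.3181,0.9480)
P = B + -2.21·ex + 2.96·ey = (1.8173,3.9268)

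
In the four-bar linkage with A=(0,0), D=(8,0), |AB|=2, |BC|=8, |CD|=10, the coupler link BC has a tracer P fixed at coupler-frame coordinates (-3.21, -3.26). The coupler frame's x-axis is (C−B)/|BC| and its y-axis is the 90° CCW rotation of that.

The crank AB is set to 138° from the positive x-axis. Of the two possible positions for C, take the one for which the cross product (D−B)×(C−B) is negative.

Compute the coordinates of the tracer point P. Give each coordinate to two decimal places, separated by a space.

A=(0,0), D=(8.00,0)
B = A + 2.00·(cos138°, sin138°) = (-1.4863, 1.3383)
|BD| = 9.5802
circle(B,8.00) ∩ circle(D,10.00): a=2.9112, h=7.4515
  candidates: C₊=(2.4373,8.3100) cross=71.387; C₋=(0.3555,-6.4468) cross=-71.387
  mode - wants cross < 0 → take C=(0.3555,-6.4468) (cross=-71.387)
ex = (C−B)/|BC| = (0.2302,-0.9731); ey = (0.9731,0.2302)
P = B + -3.21·ex + -3.26·ey = (-5.3977,3.7115)

-5.40 3.71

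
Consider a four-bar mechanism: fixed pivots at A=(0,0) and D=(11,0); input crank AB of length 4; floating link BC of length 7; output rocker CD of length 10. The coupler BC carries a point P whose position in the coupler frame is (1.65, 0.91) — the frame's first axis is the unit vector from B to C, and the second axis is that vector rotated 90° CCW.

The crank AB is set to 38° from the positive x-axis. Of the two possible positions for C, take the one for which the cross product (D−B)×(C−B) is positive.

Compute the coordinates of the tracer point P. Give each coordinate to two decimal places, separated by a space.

A=(0,0), D=(11.00,0)
B = A + 4.00·(cos38°, sin38°) = (3.1520, 2.4626)
|BD| = 8.2253
circle(B,7.00) ∩ circle(D,10.00): a=1.0124, h=6.9264
  candidates: C₊=(6.1918,8.7682) cross=56.971; C₋=(2.0443,-4.4491) cross=-56.971
  mode + wants cross > 0 → take C=(6.1918,8.7682) (cross=56.971)
ex = (C−B)/|BC| = (0.4343,0.9008); ey = (-0.9008,0.4343)
P = B + 1.65·ex + 0.91·ey = (3.0488,4.3441)

3.05 4.34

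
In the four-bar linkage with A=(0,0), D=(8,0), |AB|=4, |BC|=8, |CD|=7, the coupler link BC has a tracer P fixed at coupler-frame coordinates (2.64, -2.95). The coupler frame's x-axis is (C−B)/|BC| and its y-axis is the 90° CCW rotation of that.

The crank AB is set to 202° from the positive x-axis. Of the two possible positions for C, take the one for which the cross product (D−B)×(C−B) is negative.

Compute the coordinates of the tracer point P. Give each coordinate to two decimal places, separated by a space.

A=(0,0), D=(8.00,0)
B = A + 4.00·(cos202°, sin202°) = (-3.7087, -1.4984)
|BD| = 11.8042
circle(B,8.00) ∩ circle(D,7.00): a=6.5375, h=4.6110
  candidates: C₊=(2.1905,3.9051) cross=54.429; C₋=(3.3612,-5.2423) cross=-54.429
  mode - wants cross < 0 → take C=(3.3612,-5.2423) (cross=-54.429)
ex = (C−B)/|BC| = (0.8837,-0.4680); ey = (0.4680,0.8837)
P = B + 2.64·ex + -2.95·ey = (-2.7562,-5.3409)

-2.76 -5.34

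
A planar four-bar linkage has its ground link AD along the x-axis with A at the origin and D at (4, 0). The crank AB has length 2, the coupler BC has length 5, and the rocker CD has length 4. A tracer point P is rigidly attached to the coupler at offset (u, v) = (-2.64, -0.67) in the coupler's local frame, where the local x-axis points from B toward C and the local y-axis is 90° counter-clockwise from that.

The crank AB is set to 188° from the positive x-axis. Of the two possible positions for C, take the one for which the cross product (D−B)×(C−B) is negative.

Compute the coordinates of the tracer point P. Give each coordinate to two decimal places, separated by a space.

-4.46 0.85

A=(0,0), D=(4.00,0)
B = A + 2.00·(cos188°, sin188°) = (-1.9805, -0.2783)
|BD| = 5.9870
circle(B,5.00) ∩ circle(D,4.00): a=3.7451, h=3.3127
  candidates: C₊=(1.6065,3.2049) cross=19.833; C₋=(1.9146,-3.4133) cross=-19.833
  mode - wants cross < 0 → take C=(1.9146,-3.4133) (cross=-19.833)
ex = (C−B)/|BC| = (0.7790,-0.6270); ey = (0.6270,0.7790)
P = B + -2.64·ex + -0.67·ey = (-4.4572,0.8550)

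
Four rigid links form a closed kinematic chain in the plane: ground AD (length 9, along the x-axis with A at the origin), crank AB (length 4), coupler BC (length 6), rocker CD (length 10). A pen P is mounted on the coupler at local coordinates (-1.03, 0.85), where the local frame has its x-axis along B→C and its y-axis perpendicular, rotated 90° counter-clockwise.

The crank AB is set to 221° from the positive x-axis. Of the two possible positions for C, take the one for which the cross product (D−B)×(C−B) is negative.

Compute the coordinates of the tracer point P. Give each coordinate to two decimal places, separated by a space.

A=(0,0), D=(9.00,0)
B = A + 4.00·(cos221°, sin221°) = (-3.0188, -2.6242)
|BD| = 12.3020
circle(B,6.00) ∩ circle(D,10.00): a=3.5498, h=4.8372
  candidates: C₊=(-0.5826,2.8589) cross=59.508; C₋=(1.4811,-6.5929) cross=-59.508
  mode - wants cross < 0 → take C=(1.4811,-6.5929) (cross=-59.508)
ex = (C−B)/|BC| = (0.7500,-0.6614); ey = (0.6614,0.7500)
P = B + -1.03·ex + 0.85·ey = (-3.2291,-1.3055)

-3.23 -1.31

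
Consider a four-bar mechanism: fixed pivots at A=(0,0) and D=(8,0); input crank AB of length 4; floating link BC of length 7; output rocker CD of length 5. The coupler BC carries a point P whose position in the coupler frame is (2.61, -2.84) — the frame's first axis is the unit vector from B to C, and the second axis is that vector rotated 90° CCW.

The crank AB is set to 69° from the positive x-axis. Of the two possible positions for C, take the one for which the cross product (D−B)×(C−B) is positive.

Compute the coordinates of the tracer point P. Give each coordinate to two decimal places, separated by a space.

A=(0,0), D=(8.00,0)
B = A + 4.00·(cos69°, sin69°) = (1.4335, 3.7343)
|BD| = 7.5541
circle(B,7.00) ∩ circle(D,5.00): a=5.3656, h=4.4956
  candidates: C₊=(8.3200,4.9898) cross=33.960; C₋=(3.8752,-2.8260) cross=-33.960
  mode + wants cross > 0 → take C=(8.3200,4.9898) (cross=33.960)
ex = (C−B)/|BC| = (0.9838,0.1793); ey = (-0.1793,0.9838)
P = B + 2.61·ex + -2.84·ey = (4.5105,1.4085)

4.51 1.41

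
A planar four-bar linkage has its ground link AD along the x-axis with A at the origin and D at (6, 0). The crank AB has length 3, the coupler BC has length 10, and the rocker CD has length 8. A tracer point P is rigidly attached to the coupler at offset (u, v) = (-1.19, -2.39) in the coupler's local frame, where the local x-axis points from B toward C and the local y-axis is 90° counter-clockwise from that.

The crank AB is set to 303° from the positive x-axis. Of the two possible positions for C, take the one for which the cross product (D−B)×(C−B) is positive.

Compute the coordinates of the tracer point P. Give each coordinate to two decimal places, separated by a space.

A=(0,0), D=(6.00,0)
B = A + 3.00·(cos303°, sin303°) = (1.6339, -2.5160)
|BD| = 5.0391
circle(B,10.00) ∩ circle(D,8.00): a=6.0916, h=7.9305
  candidates: C₊=(2.9523,7.3967) cross=39.963; C₋=(10.8715,-6.3457) cross=-39.963
  mode + wants cross > 0 → take C=(2.9523,7.3967) (cross=39.963)
ex = (C−B)/|BC| = (0.1318,0.9913); ey = (-0.9913,0.1318)
P = B + -1.19·ex + -2.39·ey = (3.8462,-4.0107)

3.85 -4.01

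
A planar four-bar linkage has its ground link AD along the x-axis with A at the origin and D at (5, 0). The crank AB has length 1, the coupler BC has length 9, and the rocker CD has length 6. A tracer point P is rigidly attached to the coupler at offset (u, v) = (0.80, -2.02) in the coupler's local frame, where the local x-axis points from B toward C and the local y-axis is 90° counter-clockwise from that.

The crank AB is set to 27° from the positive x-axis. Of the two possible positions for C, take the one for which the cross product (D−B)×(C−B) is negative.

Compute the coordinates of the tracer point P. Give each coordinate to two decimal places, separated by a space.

A=(0,0), D=(5.00,0)
B = A + 1.00·(cos27°, sin27°) = (0.8910, 0.4540)
|BD| = 4.1340
circle(B,9.00) ∩ circle(D,6.00): a=7.5097, h=4.9603
  candidates: C₊=(8.9000,4.5596) cross=20.506; C₋=(7.8105,-5.3010) cross=-20.506
  mode - wants cross < 0 → take C=(7.8105,-5.3010) (cross=-20.506)
ex = (C−B)/|BC| = (0.7688,-0.6394); ey = (0.6394,0.7688)
P = B + 0.80·ex + -2.02·ey = (0.2144,-1.6106)

0.21 -1.61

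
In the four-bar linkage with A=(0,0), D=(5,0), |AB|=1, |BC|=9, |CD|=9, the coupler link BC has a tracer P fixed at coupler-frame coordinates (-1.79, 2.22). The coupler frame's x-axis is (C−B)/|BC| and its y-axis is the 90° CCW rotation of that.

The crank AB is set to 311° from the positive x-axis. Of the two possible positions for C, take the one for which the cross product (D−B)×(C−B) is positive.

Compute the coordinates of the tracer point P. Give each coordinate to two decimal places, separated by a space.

-1.69 -2.37

A=(0,0), D=(5.00,0)
B = A + 1.00·(cos311°, sin311°) = (0.6561, -0.7547)
|BD| = 4.4090
circle(B,9.00) ∩ circle(D,9.00): a=2.2045, h=8.7258
  candidates: C₊=(1.3344,8.2197) cross=38.472; C₋=(4.3217,-8.9744) cross=-38.472
  mode + wants cross > 0 → take C=(1.3344,8.2197) (cross=38.472)
ex = (C−B)/|BC| = (0.0754,0.9972); ey = (-0.9972,0.0754)
P = B + -1.79·ex + 2.22·ey = (-1.6925,-2.3723)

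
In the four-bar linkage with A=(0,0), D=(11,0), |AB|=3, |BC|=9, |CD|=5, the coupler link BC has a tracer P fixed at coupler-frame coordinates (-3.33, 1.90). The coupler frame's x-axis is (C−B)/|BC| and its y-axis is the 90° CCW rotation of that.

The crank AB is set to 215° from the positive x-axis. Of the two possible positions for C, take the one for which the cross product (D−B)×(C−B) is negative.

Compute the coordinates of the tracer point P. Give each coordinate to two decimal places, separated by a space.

A=(0,0), D=(11.00,0)
B = A + 3.00·(cos215°, sin215°) = (-2.4575, -1.7207)
|BD| = 13.5670
circle(B,9.00) ∩ circle(D,5.00): a=8.8473, h=1.6506
  candidates: C₊=(6.1091,1.0387) cross=22.394; C₋=(6.5278,-2.2359) cross=-22.394
  mode - wants cross < 0 → take C=(6.5278,-2.2359) (cross=-22.394)
ex = (C−B)/|BC| = (0.9984,-0.0572); ey = (0.0572,0.9984)
P = B + -3.33·ex + 1.90·ey = (-5.6732,0.3668)

-5.67 0.37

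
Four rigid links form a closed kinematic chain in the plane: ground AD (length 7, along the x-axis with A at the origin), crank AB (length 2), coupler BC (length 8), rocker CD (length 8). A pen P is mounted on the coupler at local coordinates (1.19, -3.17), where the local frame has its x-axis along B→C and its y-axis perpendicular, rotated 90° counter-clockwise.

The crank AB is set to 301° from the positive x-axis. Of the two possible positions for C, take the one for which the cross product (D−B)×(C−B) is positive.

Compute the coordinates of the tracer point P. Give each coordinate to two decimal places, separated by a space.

A=(0,0), D=(7.00,0)
B = A + 2.00·(cos301°, sin301°) = (1.0301, -1.7143)
|BD| = 6.2112
circle(B,8.00) ∩ circle(D,8.00): a=3.1056, h=7.3726
  candidates: C₊=(1.9801,6.2291) cross=45.793; C₋=(6.0499,-7.9434) cross=-45.793
  mode + wants cross > 0 → take C=(1.9801,6.2291) (cross=45.793)
ex = (C−B)/|BC| = (0.1188,0.9929); ey = (-0.9929,0.1188)
P = B + 1.19·ex + -3.17·ey = (4.3190,-0.9092)

4.32 -0.91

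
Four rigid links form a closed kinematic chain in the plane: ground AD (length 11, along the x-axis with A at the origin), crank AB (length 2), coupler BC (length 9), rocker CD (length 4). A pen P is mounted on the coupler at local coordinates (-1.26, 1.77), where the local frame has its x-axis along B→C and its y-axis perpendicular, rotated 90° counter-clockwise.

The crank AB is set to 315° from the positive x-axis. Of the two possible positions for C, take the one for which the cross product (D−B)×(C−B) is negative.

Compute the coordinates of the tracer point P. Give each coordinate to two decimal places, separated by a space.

0.69 0.63

A=(0,0), D=(11.00,0)
B = A + 2.00·(cos315°, sin315°) = (1.4142, -1.4142)
|BD| = 9.6895
circle(B,9.00) ∩ circle(D,4.00): a=8.1989, h=3.7119
  candidates: C₊=(8.9836,3.4546) cross=35.966; C₋=(10.0671,-3.8897) cross=-35.966
  mode - wants cross < 0 → take C=(10.0671,-3.8897) (cross=-35.966)
ex = (C−B)/|BC| = (0.9614,-0.2751); ey = (0.2751,0.9614)
P = B + -1.26·ex + 1.77·ey = (0.6897,0.6341)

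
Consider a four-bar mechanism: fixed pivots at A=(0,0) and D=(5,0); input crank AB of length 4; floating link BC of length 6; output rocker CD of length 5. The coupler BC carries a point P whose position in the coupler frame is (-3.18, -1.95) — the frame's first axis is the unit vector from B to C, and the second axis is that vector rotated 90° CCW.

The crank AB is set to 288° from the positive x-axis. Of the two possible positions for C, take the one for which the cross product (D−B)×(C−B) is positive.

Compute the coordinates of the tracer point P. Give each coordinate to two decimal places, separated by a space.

3.57 -6.72

A=(0,0), D=(5.00,0)
B = A + 4.00·(cos288°, sin288°) = (1.2361, -3.8042)
|BD| = 5.3516
circle(B,6.00) ∩ circle(D,5.00): a=3.7035, h=4.7206
  candidates: C₊=(0.4852,2.1486) cross=25.263; C₋=(7.1966,-4.4917) cross=-25.263
  mode + wants cross > 0 → take C=(0.4852,2.1486) (cross=25.263)
ex = (C−B)/|BC| = (-0.1251,0.9921); ey = (-0.9921,-0.1251)
P = B + -3.18·ex + -1.95·ey = (3.5687,-6.7152)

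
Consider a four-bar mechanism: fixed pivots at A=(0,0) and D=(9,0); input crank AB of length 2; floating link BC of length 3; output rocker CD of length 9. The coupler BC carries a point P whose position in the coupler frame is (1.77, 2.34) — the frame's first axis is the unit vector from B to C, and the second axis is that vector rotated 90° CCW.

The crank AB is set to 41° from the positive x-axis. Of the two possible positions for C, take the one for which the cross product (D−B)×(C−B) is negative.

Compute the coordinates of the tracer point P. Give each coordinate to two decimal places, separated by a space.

2.74 -1.35

A=(0,0), D=(9.00,0)
B = A + 2.00·(cos41°, sin41°) = (1.5094, 1.3121)
|BD| = 7.6046
circle(B,3.00) ∩ circle(D,9.00): a=-0.9316, h=2.8517
  candidates: C₊=(1.0838,4.2818) cross=21.686; C₋=(0.0997,-1.3360) cross=-21.686
  mode - wants cross < 0 → take C=(0.0997,-1.3360) (cross=-21.686)
ex = (C−B)/|BC| = (-0.4699,-0.8827); ey = (0.8827,-0.4699)
P = B + 1.77·ex + 2.34·ey = (2.7433,-1.3499)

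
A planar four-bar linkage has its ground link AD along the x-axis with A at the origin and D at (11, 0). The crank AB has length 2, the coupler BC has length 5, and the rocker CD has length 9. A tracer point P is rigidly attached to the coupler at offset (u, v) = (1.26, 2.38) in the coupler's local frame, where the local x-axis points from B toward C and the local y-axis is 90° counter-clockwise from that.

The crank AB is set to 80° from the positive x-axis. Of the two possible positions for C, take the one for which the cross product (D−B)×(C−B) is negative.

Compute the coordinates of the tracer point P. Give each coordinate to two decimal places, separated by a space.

3.03 1.79

A=(0,0), D=(11.00,0)
B = A + 2.00·(cos80°, sin80°) = (0.3473, 1.9696)
|BD| = 10.8333
circle(B,5.00) ∩ circle(D,9.00): a=2.8320, h=4.1207
  candidates: C₊=(3.8813,5.5067) cross=44.640; C₋=(2.3829,-2.5973) cross=-44.640
  mode - wants cross < 0 → take C=(2.3829,-2.5973) (cross=-44.640)
ex = (C−B)/|BC| = (0.4071,-0.9134); ey = (0.9134,0.4071)
P = B + 1.26·ex + 2.38·ey = (3.0341,1.7877)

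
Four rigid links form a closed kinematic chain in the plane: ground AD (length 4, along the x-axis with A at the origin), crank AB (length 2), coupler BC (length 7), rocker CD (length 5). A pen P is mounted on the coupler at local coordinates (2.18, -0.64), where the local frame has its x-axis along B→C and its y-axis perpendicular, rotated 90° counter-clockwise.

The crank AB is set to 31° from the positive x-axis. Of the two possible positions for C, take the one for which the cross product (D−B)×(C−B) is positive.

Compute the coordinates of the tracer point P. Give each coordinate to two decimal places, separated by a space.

A=(0,0), D=(4.00,0)
B = A + 2.00·(cos31°, sin31°) = (1.7143, 1.0301)
|BD| = 2.5071
circle(B,7.00) ∩ circle(D,5.00): a=6.0400, h=3.5381
  candidates: C₊=(8.6747,1.7741) cross=8.870; C₋=(5.7673,-4.6773) cross=-8.870
  mode + wants cross > 0 → take C=(8.6747,1.7741) (cross=8.870)
ex = (C−B)/|BC| = (0.9943,0.1063); ey = (-0.1063,0.9943)
P = B + 2.18·ex + -0.64·ey = (3.9500,0.6254)

3.95 0.63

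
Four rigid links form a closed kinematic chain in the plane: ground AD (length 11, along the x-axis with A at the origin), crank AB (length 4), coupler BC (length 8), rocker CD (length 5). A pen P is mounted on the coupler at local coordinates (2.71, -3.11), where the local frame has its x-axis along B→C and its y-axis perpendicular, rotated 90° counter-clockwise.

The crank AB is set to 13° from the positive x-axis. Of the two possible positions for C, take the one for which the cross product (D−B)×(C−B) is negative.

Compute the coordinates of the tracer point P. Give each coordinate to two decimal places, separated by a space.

A=(0,0), D=(11.00,0)
B = A + 4.00·(cos13°, sin13°) = (3.8975, 0.8998)
|BD| = 7.1593
circle(B,8.00) ∩ circle(D,5.00): a=6.3034, h=4.9262
  candidates: C₊=(10.7700,4.9947) cross=35.268; C₋=(9.5317,-4.7796) cross=-35.268
  mode - wants cross < 0 → take C=(9.5317,-4.7796) (cross=-35.268)
ex = (C−B)/|BC| = (0.7043,-0.7099); ey = (0.7099,0.7043)
P = B + 2.71·ex + -3.11·ey = (3.5982,-3.2144)

3.60 -3.21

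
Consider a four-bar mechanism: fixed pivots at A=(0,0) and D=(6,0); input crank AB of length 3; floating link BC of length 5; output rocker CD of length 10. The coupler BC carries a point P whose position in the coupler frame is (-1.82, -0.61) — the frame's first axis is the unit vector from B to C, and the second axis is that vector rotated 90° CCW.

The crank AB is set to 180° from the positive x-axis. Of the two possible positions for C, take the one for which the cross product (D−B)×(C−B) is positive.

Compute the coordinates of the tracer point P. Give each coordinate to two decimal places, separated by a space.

-2.51 -1.86

A=(0,0), D=(6.00,0)
B = A + 3.00·(cos180°, sin180°) = (-3.0000, 0.0000)
|BD| = 9.0000
circle(B,5.00) ∩ circle(D,10.00): a=0.3333, h=4.9889
  candidates: C₊=(-2.6667,4.9889) cross=44.900; C₋=(-2.6667,-4.9889) cross=-44.900
  mode + wants cross > 0 → take C=(-2.6667,4.9889) (cross=44.900)
ex = (C−B)/|BC| = (0.0667,0.9978); ey = (-0.9978,0.0667)
P = B + -1.82·ex + -0.61·ey = (-2.5127,-1.8566)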